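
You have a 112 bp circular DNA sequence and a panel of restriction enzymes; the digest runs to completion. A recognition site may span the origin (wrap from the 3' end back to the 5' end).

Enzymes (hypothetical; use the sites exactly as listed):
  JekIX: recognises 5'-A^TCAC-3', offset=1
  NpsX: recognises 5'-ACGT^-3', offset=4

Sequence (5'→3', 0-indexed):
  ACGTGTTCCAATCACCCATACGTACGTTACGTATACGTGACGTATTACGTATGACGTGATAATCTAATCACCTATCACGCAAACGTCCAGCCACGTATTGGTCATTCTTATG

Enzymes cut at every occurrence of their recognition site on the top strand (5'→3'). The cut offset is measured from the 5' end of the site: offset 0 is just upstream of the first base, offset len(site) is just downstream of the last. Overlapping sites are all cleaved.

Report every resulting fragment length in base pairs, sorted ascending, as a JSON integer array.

[4,5,5,6,7,7,7,7,10,10,12,12,20]

Site scan:
  JekIX ATCAC/1: at [10, 66, 73] ⇒ [11, 67, 74]
  NpsX ACGT/4: at [0, 19, 23, 28, 34, 39, 46, 53, 82, 92] ⇒ [4, 23, 27, 32, 38, 43, 50, 57, 86, 96]

Pooled cuts: [4, 11, 23, 27, 32, 38, 43, 50, 57, 67, 74, 86, 96]

Fragment lengths:
  4→11: 7 bp
  11→23: 12 bp
  23→27: 4 bp
  27→32: 5 bp
  32→38: 6 bp
  38→43: 5 bp
  43→50: 7 bp
  50→57: 7 bp
  57→67: 10 bp
  67→74: 7 bp
  74→86: 12 bp
  86→96: 10 bp
  96→4 (wrap): 112-96+4 = 20 bp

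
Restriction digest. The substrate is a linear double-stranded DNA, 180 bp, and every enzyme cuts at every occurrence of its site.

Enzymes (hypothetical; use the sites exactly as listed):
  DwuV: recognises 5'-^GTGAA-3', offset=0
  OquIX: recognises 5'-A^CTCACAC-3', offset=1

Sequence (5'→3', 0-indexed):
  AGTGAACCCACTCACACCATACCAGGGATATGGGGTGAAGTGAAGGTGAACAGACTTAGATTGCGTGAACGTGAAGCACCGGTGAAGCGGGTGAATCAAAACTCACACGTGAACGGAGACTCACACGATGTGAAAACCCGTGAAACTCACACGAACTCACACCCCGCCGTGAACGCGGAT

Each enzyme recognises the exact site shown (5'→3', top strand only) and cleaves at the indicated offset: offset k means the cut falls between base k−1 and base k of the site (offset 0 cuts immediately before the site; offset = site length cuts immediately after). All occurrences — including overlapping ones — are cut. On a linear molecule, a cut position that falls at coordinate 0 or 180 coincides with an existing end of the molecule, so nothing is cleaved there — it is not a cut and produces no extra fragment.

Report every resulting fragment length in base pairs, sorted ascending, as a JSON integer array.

[1,5,6,6,6,7,9,9,10,10,10,11,11,11,12,13,19,24]

Per-enzyme occurrences:
  DwuV GTGAA/0: at [1, 34, 39, 45, 64, 70, 81, 90, 108, 129, 139, 168] ⇒ [1, 34, 39, 45, 64, 70, 81, 90, 108, 129, 139, 168]
  OquIX ACTCACAC/1: at [9, 100, 118, 144, 154] ⇒ [10, 101, 119, 145, 155]

Pooled cuts: [1, 10, 34, 39, 45, 64, 70, 81, 90, 101, 108, 119, 129, 139, 145, 155, 168]

Fragments:
  [0,1): 1 bp
  [1,10): 9 bp
  [10,34): 24 bp
  [34,39): 5 bp
  [39,45): 6 bp
  [45,64): 19 bp
  [64,70): 6 bp
  [70,81): 11 bp
  [81,90): 9 bp
  [90,101): 11 bp
  [101,108): 7 bp
  [108,119): 11 bp
  [119,129): 10 bp
  [129,139): 10 bp
  [139,145): 6 bp
  [145,155): 10 bp
  [155,168): 13 bp
  [168,180): 12 bp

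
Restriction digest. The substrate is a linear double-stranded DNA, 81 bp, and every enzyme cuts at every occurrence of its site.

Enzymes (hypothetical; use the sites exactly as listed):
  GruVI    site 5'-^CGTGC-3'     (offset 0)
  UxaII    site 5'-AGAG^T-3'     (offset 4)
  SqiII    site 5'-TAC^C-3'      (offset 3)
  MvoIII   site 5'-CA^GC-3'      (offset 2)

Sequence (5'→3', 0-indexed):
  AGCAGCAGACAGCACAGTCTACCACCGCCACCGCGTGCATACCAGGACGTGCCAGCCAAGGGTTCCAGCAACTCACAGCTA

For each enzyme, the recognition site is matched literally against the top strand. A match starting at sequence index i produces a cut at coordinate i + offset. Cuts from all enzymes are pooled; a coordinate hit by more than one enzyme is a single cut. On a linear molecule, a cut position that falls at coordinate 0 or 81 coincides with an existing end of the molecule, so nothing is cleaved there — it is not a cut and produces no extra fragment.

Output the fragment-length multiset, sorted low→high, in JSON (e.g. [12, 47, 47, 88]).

[4,4,5,7,7,9,10,11,11,13]

Scan for sites:
  GruVI CGTGC/0: at [33, 47] ⇒ [33, 47]
  UxaII (AGAGT, off=4): no sites
  SqiII TACC/3: at [19, 39] ⇒ [22, 42]
  MvoIII CAGC/2: at [2, 9, 52, 65, 75] ⇒ [4, 11, 54, 67, 77]

Pooled cuts: [4, 11, 22, 33, 42, 47, 54, 67, 77]

Fragment lengths:
  [0,4): 4 bp
  [4,11): 7 bp
  [11,22): 11 bp
  [22,33): 11 bp
  [33,42): 9 bp
  [42,47): 5 bp
  [47,54): 7 bp
  [54,67): 13 bp
  [67,77): 10 bp
  [77,81): 4 bp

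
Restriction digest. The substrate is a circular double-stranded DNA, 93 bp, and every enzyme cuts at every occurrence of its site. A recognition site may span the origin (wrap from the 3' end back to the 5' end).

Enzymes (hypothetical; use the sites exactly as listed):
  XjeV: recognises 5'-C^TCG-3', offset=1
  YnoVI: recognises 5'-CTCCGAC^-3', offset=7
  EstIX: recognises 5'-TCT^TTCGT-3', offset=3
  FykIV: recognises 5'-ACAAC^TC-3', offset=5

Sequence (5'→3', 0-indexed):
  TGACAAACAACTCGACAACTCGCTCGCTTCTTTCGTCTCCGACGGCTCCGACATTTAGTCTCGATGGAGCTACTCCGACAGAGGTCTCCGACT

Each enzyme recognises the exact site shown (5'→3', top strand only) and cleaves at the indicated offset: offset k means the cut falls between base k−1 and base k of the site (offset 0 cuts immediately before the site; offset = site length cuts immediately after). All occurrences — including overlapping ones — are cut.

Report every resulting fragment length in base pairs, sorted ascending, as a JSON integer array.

Per-enzyme occurrences:
  XjeV (CTCG, off=1): starts [10, 18, 22, 59] → cuts [11, 19, 23, 60]
  YnoVI (CTCCGAC, off=7): starts [36, 45, 72, 85] → cuts [43, 52, 79, 92]
  EstIX (TCTTTCGT, off=3): starts [28] → cuts [31]
  FykIV (ACAACTC, off=5): starts [6, 14] → cuts [11, 19]

All cut coordinates (distinct, sorted): [11, 19, 23, 31, 43, 52, 60, 79, 92]

Fragment lengths:
  11→19: 8 bp
  19→23: 4 bp
  23→31: 8 bp
  31→43: 12 bp
  43→52: 9 bp
  52→60: 8 bp
  60→79: 19 bp
  79→92: 13 bp
  92→11 (wrap): 93-92+11 = 12 bp

[4,8,8,8,9,12,12,13,19]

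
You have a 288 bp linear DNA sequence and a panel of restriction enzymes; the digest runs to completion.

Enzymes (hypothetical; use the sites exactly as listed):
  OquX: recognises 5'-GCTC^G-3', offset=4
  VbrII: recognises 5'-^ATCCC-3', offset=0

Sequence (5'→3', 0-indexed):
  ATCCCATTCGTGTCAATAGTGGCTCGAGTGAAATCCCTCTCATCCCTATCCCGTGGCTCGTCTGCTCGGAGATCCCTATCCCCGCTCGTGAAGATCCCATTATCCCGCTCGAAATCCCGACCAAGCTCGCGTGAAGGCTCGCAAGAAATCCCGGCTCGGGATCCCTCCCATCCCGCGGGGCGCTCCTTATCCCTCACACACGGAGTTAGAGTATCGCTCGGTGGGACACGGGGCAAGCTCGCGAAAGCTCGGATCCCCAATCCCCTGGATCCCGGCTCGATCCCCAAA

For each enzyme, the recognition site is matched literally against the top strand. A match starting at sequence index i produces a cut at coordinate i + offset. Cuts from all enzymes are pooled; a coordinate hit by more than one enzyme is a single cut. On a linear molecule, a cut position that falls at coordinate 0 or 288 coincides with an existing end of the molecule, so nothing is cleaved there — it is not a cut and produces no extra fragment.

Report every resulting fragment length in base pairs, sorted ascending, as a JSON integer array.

Scan for sites:
  OquX GCTCG/4: at [21, 55, 63, 83, 106, 124, 136, 153, 215, 236, 246, 274] ⇒ [25, 59, 67, 87, 110, 128, 140, 157, 219, 240, 250, 278]
  VbrII ATCCC/0: at [0, 32, 41, 47, 71, 77, 93, 101, 113, 147, 160, 169, 188, 252, 259, 268, 279] ⇒ [32, 41, 47, 71, 77, 93, 101, 113, 147, 160, 169, 188, 252, 259, 268, 279] (position 0 is a terminus of the linear molecule — no cut)

Pooled cuts: [25, 32, 41, 47, 59, 67, 71, 77, 87, 93, 101, 110, 113, 128, 140, 147, 157, 160, 169, 188, 219, 240, 250, 252, 259, 268, 278, 279]

Fragments:
  [0,25): 25 bp
  [25,32): 7 bp
  [32,41): 9 bp
  [41,47): 6 bp
  [47,59): 12 bp
  [59,67): 8 bp
  [67,71): 4 bp
  [71,77): 6 bp
  [77,87): 10 bp
  [87,93): 6 bp
  [93,101): 8 bp
  [101,110): 9 bp
  [110,113): 3 bp
  [113,128): 15 bp
  [128,140): 12 bp
  [140,147): 7 bp
  [147,157): 10 bp
  [157,160): 3 bp
  [160,169): 9 bp
  [169,188): 19 bp
  [188,219): 31 bp
  [219,240): 21 bp
  [240,250): 10 bp
  [250,252): 2 bp
  [252,259): 7 bp
  [259,268): 9 bp
  [268,278): 10 bp
  [278,279): 1 bp
  [279,288): 9 bp

[1,2,3,3,4,6,6,6,7,7,7,8,8,9,9,9,9,9,10,10,10,10,12,12,15,19,21,25,31]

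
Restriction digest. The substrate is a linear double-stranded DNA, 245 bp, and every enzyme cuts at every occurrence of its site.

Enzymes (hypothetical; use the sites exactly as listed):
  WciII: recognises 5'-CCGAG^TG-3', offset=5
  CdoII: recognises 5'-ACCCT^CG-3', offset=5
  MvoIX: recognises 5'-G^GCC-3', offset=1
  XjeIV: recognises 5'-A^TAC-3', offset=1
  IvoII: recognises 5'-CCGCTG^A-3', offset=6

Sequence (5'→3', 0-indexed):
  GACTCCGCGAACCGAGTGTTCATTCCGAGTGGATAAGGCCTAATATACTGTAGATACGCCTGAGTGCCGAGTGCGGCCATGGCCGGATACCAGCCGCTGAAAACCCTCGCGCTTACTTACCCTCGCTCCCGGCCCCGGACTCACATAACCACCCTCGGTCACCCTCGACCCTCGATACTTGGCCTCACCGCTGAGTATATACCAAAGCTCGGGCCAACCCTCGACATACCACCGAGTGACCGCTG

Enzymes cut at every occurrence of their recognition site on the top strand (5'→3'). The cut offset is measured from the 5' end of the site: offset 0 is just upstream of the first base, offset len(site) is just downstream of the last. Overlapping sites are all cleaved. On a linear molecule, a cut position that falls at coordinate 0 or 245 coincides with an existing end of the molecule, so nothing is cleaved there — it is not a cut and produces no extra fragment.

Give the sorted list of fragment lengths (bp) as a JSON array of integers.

[3,4,5,6,6,6,6,7,8,8,8,8,9,9,9,10,10,12,12,13,13,16,16,17,24]

Per-enzyme occurrences:
  WciII (CCGAGTG, off=5): starts [11, 24, 66, 231] → cuts [16, 29, 71, 236]
  CdoII (ACCCTCG, off=5): starts [102, 118, 150, 160, 167, 216] → cuts [107, 123, 155, 165, 172, 221]
  MvoIX (GGCC, off=1): starts [36, 74, 80, 130, 180, 211] → cuts [37, 75, 81, 131, 181, 212]
  XjeIV (ATAC, off=1): starts [44, 53, 86, 174, 198, 225] → cuts [45, 54, 87, 175, 199, 226]
  IvoII (CCGCTGA, off=6): starts [93, 187] → cuts [99, 193]

All cut coordinates (distinct, sorted): [16, 29, 37, 45, 54, 71, 75, 81, 87, 99, 107, 123, 131, 155, 165, 172, 175, 181, 193, 199, 212, 221, 226, 236]

Fragment lengths:
  [0,16): 16 bp
  [16,29): 13 bp
  [29,37): 8 bp
  [37,45): 8 bp
  [45,54): 9 bp
  [54,71): 17 bp
  [71,75): 4 bp
  [75,81): 6 bp
  [81,87): 6 bp
  [87,99): 12 bp
  [99,107): 8 bp
  [107,123): 16 bp
  [123,131): 8 bp
  [131,155): 24 bp
  [155,165): 10 bp
  [165,172): 7 bp
  [172,175): 3 bp
  [175,181): 6 bp
  [181,193): 12 bp
  [193,199): 6 bp
  [199,212): 13 bp
  [212,221): 9 bp
  [221,226): 5 bp
  [226,236): 10 bp
  [236,245): 9 bp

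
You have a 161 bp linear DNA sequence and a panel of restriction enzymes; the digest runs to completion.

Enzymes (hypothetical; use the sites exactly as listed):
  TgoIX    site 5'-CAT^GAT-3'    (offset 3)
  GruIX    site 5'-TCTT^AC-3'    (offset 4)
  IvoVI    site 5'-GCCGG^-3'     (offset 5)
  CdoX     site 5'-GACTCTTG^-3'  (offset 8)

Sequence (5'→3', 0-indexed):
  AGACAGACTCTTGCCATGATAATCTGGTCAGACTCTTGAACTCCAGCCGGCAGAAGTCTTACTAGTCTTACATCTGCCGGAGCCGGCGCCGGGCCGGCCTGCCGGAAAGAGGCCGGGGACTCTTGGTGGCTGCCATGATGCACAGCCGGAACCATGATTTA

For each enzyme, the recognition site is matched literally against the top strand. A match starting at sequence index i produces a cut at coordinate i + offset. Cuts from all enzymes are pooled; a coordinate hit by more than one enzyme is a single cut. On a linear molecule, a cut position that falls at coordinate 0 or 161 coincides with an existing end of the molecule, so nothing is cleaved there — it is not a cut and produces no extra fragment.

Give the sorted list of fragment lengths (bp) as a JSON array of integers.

Per-enzyme occurrences:
  TgoIX (CATGAT, off=3): starts [14, 133, 152] → cuts [17, 136, 155]
  GruIX (TCTTAC, off=4): starts [56, 65] → cuts [60, 69]
  IvoVI (GCCGG, off=5): starts [45, 75, 81, 87, 92, 100, 111, 144] → cuts [50, 80, 86, 92, 97, 105, 116, 149]
  CdoX (GACTCTTG, off=8): starts [5, 30, 117] → cuts [13, 38, 125]

Pooled cuts: [13, 17, 38, 50, 60, 69, 80, 86, 92, 97, 105, 116, 125, 136, 149, 155]

Fragment lengths:
  [0,13): 13 bp
  [13,17): 4 bp
  [17,38): 21 bp
  [38,50): 12 bp
  [50,60): 10 bp
  [60,69): 9 bp
  [69,80): 11 bp
  [80,86): 6 bp
  [86,92): 6 bp
  [92,97): 5 bp
  [97,105): 8 bp
  [105,116): 11 bp
  [116,125): 9 bp
  [125,136): 11 bp
  [136,149): 13 bp
  [149,155): 6 bp
  [155,161): 6 bp

[4,5,6,6,6,6,8,9,9,10,11,11,11,12,13,13,21]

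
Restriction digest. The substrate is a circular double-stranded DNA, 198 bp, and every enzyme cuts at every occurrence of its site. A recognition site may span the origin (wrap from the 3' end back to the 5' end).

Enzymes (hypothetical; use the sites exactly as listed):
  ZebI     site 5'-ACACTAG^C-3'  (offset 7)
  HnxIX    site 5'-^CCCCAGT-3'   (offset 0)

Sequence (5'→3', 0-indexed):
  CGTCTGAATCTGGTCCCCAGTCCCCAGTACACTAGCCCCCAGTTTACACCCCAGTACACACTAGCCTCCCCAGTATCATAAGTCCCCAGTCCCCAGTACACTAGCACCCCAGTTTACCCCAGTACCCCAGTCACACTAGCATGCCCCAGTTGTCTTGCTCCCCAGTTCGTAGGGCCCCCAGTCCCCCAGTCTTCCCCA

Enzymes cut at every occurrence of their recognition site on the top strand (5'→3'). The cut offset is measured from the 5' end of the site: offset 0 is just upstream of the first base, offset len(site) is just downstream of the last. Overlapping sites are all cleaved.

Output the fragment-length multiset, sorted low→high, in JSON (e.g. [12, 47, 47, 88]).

[1,2,3,4,7,7,8,8,10,12,14,14,15,16,16,16,16,29]

Scan for sites:
  ZebI ACACTAGC/7: at [28, 57, 97, 132] ⇒ [35, 64, 104, 139]
  HnxIX CCCCAGT/0: at [14, 21, 36, 48, 67, 83, 90, 106, 116, 124, 143, 159, 175, 183] ⇒ [14, 21, 36, 48, 67, 83, 90, 106, 116, 124, 143, 159, 175, 183]

Pooled cuts: [14, 21, 35, 36, 48, 64, 67, 83, 90, 104, 106, 116, 124, 139, 143, 159, 175, 183]

Fragments:
  14→21: 7 bp
  21→35: 14 bp
  35→36: 1 bp
  36→48: 12 bp
  48→64: 16 bp
  64→67: 3 bp
  67→83: 16 bp
  83→90: 7 bp
  90→104: 14 bp
  104→106: 2 bp
  106→116: 10 bp
  116→124: 8 bp
  124→139: 15 bp
  139→143: 4 bp
  143→159: 16 bp
  159→175: 16 bp
  175→183: 8 bp
  183→14 (wrap): 198-183+14 = 29 bp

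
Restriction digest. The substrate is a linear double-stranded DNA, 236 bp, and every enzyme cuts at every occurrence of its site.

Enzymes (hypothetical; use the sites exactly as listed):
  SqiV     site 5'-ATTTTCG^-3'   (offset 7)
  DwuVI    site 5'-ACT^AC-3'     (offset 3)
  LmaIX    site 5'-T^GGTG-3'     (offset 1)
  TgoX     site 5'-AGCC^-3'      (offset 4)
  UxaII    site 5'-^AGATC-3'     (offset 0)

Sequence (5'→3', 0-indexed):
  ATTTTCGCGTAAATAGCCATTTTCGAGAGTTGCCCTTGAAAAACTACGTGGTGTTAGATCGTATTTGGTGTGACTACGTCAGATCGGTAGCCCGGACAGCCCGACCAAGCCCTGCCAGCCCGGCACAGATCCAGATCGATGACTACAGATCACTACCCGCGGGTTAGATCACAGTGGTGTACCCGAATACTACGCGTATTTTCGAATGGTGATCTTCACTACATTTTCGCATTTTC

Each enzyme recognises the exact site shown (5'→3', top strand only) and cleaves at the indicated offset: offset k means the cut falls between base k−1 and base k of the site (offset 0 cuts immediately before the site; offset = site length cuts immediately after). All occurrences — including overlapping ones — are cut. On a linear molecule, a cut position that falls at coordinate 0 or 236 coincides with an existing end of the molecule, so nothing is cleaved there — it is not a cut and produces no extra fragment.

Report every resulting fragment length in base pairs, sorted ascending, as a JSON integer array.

[2,3,4,5,6,6,6,7,7,7,8,9,9,9,9,10,10,11,11,11,12,12,13,13,16,20]

Per-enzyme occurrences:
  SqiV (ATTTTCG, off=7): starts [0, 18, 197, 222] → cuts [7, 25, 204, 229]
  DwuVI (ACTAC, off=3): starts [42, 72, 141, 151, 188, 217] → cuts [45, 75, 144, 154, 191, 220]
  LmaIX (TGGTG, off=1): starts [48, 65, 174, 206] → cuts [49, 66, 175, 207]
  TgoX (AGCC, off=4): starts [14, 88, 97, 107, 116] → cuts [18, 92, 101, 111, 120]
  UxaII (AGATC, off=0): starts [55, 80, 126, 132, 146, 165] → cuts [55, 80, 126, 132, 146, 165]

All cut coordinates (distinct, sorted): [7, 18, 25, 45, 49, 55, 66, 75, 80, 92, 101, 111, 120, 126, 132, 144, 146, 154, 165, 175, 191, 204, 207, 220, 229]

Fragment lengths:
  [0,7): 7 bp
  [7,18): 11 bp
  [18,25): 7 bp
  [25,45): 20 bp
  [45,49): 4 bp
  [49,55): 6 bp
  [55,66): 11 bp
  [66,75): 9 bp
  [75,80): 5 bp
  [80,92): 12 bp
  [92,101): 9 bp
  [101,111): 10 bp
  [111,120): 9 bp
  [120,126): 6 bp
  [126,132): 6 bp
  [132,144): 12 bp
  [144,146): 2 bp
  [146,154): 8 bp
  [154,165): 11 bp
  [165,175): 10 bp
  [175,191): 16 bp
  [191,204): 13 bp
  [204,207): 3 bp
  [207,220): 13 bp
  [220,229): 9 bp
  [229,236): 7 bp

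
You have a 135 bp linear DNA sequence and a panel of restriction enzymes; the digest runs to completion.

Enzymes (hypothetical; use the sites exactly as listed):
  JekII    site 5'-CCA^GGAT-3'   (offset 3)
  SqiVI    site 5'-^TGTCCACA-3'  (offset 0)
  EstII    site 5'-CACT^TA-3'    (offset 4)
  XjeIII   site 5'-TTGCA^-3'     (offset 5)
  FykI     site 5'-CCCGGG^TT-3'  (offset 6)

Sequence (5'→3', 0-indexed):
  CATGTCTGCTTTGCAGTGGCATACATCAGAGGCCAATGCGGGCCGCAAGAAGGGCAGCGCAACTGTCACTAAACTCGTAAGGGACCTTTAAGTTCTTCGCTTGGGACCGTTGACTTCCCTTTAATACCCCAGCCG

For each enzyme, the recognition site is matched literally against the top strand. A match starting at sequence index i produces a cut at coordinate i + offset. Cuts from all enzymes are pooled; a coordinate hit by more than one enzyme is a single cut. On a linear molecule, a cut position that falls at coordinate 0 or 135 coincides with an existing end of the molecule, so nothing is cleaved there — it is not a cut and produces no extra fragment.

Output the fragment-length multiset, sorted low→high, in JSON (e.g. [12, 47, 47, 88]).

Per-enzyme occurrences:
  JekII (CCAGGAT, off=3): no sites
  SqiVI (TGTCCACA, off=0): no sites
  EstII (CACTTA, off=4): no sites
  XjeIII (TTGCA, off=5): starts [10] → cuts [15]
  FykI (CCCGGGTT, off=6): no sites

All cut coordinates (distinct, sorted): [15]

Fragment lengths:
  [0,15): 15 bp
  [15,135): 120 bp

[15,120]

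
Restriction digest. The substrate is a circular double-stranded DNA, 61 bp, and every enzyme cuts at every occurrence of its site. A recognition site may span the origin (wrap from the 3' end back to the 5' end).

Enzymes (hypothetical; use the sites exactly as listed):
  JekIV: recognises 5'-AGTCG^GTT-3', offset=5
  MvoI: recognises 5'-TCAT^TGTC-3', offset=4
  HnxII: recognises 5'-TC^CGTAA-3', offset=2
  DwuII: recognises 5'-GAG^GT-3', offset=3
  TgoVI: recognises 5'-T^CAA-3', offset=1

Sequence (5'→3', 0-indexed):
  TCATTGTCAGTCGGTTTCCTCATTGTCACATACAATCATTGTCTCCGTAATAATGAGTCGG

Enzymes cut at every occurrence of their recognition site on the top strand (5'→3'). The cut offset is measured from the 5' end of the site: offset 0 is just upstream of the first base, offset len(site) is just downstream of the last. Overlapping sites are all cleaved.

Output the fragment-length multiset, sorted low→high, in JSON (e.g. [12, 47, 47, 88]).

Site scan:
  JekIV (AGTCGGTT, off=5): starts [8] → cuts [13]
  MvoI (TCATTGTC, off=4): starts [0, 19, 35] → cuts [4, 23, 39]
  HnxII (TCCGTAA, off=2): starts [43] → cuts [45]
  DwuII (GAGGT, off=3): no sites
  TgoVI (TCAA, off=1): no sites

Pooled cuts: [4, 13, 23, 39, 45]

Fragment lengths:
  4→13: 9 bp
  13→23: 10 bp
  23→39: 16 bp
  39→45: 6 bp
  45→4 (wrap): 61-45+4 = 20 bp

[6,9,10,16,20]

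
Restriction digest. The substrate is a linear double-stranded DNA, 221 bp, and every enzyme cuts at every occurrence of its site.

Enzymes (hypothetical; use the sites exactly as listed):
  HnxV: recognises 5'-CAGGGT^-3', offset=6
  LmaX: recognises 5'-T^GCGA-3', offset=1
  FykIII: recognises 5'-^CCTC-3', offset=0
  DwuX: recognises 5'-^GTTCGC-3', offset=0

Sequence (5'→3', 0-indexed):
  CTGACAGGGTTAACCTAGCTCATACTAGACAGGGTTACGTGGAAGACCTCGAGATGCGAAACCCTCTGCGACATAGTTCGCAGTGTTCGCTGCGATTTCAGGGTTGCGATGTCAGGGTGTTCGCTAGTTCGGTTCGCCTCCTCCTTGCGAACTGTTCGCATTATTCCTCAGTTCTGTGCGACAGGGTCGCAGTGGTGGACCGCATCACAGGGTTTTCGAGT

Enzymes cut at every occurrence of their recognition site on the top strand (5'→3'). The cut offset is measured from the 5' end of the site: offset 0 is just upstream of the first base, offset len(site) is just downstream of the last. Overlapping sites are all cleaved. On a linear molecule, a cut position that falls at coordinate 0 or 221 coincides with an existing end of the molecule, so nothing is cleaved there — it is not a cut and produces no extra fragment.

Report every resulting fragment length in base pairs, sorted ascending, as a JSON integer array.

[1,3,5,5,7,7,7,7,8,8,9,9,10,10,11,12,12,13,13,13,25,26]

Per-enzyme occurrences:
  HnxV CAGGGT/6: at [4, 29, 98, 112, 181, 207] ⇒ [10, 35, 104, 118, 187, 213]
  LmaX TGCGA/1: at [54, 66, 90, 104, 145, 176] ⇒ [55, 67, 91, 105, 146, 177]
  FykIII CCTC/0: at [46, 62, 136, 139, 165] ⇒ [46, 62, 136, 139, 165]
  DwuX GTTCGC/0: at [75, 84, 118, 131, 153] ⇒ [75, 84, 118, 131, 153]

All cut coordinates (distinct, sorted): [10, 35, 46, 55, 62, 67, 75, 84, 91, 104, 105, 118, 131, 136, 139, 146, 153, 165, 177, 187, 213]

Fragments:
  [0,10): 10 bp
  [10,35): 25 bp
  [35,46): 11 bp
  [46,55): 9 bp
  [55,62): 7 bp
  [62,67): 5 bp
  [67,75): 8 bp
  [75,84): 9 bp
  [84,91): 7 bp
  [91,104): 13 bp
  [104,105): 1 bp
  [105,118): 13 bp
  [118,131): 13 bp
  [131,136): 5 bp
  [136,139): 3 bp
  [139,146): 7 bp
  [146,153): 7 bp
  [153,165): 12 bp
  [165,177): 12 bp
  [177,187): 10 bp
  [187,213): 26 bp
  [213,221): 8 bp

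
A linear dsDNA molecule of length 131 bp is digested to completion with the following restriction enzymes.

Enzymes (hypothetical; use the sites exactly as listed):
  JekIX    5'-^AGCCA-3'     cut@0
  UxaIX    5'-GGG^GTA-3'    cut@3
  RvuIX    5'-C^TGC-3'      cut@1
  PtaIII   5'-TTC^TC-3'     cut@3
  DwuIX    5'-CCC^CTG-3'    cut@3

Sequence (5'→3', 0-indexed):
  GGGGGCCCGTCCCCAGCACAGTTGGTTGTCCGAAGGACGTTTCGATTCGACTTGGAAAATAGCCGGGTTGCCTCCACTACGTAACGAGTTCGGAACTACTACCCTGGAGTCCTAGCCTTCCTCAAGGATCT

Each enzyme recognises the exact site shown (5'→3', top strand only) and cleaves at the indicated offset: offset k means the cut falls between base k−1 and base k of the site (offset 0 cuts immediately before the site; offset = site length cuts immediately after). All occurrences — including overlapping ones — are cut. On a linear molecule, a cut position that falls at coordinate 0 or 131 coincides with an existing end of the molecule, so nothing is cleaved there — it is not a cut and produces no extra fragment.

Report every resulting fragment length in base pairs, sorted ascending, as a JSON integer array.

[131]

Per-enzyme occurrences:
  JekIX (AGCCA, off=0): no sites
  UxaIX (GGGGTA, off=3): no sites
  RvuIX (CTGC, off=1): no sites
  PtaIII (TTCTC, off=3): no sites
  DwuIX (CCCCTG, off=3): no sites

All cut coordinates (distinct, sorted): ∅

Fragments:
  no cuts → one linear fragment of 131 bp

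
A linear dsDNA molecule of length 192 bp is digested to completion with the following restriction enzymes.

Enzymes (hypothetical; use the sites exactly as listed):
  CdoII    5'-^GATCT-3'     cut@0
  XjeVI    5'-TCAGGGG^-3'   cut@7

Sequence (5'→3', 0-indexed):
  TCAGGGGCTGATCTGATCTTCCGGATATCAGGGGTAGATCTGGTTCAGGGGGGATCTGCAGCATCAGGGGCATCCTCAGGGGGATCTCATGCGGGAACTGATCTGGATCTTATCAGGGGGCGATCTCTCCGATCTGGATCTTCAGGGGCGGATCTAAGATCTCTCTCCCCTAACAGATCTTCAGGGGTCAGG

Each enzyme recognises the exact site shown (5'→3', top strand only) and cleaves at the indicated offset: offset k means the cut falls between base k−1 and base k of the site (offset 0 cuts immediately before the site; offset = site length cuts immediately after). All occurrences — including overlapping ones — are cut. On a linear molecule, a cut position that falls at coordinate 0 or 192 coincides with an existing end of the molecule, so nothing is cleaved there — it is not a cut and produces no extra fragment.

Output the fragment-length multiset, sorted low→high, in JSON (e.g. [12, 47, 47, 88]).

Site scan:
  CdoII GATCT/0: at [9, 14, 36, 52, 82, 99, 105, 121, 130, 136, 150, 157, 175] ⇒ [9, 14, 36, 52, 82, 99, 105, 121, 130, 136, 150, 157, 175]
  XjeVI TCAGGGG/7: at [0, 27, 44, 63, 75, 112, 141, 180] ⇒ [7, 34, 51, 70, 82, 119, 148, 187]

All cut coordinates (distinct, sorted): [7, 9, 14, 34, 36, 51, 52, 70, 82, 99, 105, 119, 121, 130, 136, 148, 150, 157, 175, 187]

Fragments:
  [0,7): 7 bp
  [7,9): 2 bp
  [9,14): 5 bp
  [14,34): 20 bp
  [34,36): 2 bp
  [36,51): 15 bp
  [51,52): 1 bp
  [52,70): 18 bp
  [70,82): 12 bp
  [82,99): 17 bp
  [99,105): 6 bp
  [105,119): 14 bp
  [119,121): 2 bp
  [121,130): 9 bp
  [130,136): 6 bp
  [136,148): 12 bp
  [148,150): 2 bp
  [150,157): 7 bp
  [157,175): 18 bp
  [175,187): 12 bp
  [187,192): 5 bp

[1,2,2,2,2,5,5,6,6,7,7,9,12,12,12,14,15,17,18,18,20]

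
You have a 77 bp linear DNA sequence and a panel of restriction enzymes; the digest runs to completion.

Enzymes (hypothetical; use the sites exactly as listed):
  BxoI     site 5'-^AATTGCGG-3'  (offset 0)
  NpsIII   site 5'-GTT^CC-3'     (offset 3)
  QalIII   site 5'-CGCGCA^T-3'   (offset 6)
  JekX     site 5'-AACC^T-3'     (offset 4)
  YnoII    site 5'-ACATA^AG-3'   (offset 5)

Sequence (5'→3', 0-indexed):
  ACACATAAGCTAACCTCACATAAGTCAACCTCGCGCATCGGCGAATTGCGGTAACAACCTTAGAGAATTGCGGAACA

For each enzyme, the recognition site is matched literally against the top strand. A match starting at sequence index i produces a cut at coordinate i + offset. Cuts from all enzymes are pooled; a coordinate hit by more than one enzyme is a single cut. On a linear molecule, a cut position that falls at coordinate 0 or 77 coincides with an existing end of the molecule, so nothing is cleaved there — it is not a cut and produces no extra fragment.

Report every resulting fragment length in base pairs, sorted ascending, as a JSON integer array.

Site scan:
  BxoI AATTGCGG/0: at [43, 65] ⇒ [43, 65]
  NpsIII (GTTCC, off=3): no sites
  QalIII CGCGCAT/6: at [31] ⇒ [37]
  JekX AACCT/4: at [11, 26, 55] ⇒ [15, 30, 59]
  YnoII ACATAAG/5: at [2, 17] ⇒ [7, 22]

Pooled cuts: [7, 15, 22, 30, 37, 43, 59, 65]

Fragment lengths:
  [0,7): 7 bp
  [7,15): 8 bp
  [15,22): 7 bp
  [22,30): 8 bp
  [30,37): 7 bp
  [37,43): 6 bp
  [43,59): 16 bp
  [59,65): 6 bp
  [65,77): 12 bp

[6,6,7,7,7,8,8,12,16]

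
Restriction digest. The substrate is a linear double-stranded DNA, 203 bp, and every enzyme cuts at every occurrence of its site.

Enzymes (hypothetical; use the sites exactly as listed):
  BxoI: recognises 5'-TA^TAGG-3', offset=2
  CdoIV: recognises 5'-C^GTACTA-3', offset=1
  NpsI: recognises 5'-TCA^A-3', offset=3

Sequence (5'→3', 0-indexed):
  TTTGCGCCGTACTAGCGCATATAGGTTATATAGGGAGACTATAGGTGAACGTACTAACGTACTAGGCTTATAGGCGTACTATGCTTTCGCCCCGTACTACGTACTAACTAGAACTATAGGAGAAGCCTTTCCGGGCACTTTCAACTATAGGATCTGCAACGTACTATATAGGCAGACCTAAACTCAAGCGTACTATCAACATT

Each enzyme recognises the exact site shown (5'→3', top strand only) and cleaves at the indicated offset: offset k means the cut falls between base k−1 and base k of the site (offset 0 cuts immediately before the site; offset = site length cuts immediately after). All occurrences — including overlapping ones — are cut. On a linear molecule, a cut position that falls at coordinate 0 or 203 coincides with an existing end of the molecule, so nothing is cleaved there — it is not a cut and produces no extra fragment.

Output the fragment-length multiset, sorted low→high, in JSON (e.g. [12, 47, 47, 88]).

[3,4,5,5,7,8,8,8,9,9,9,11,12,13,13,16,18,18,27]

Per-enzyme occurrences:
  BxoI TATAGG/2: at [19, 28, 39, 68, 114, 145, 166] ⇒ [21, 30, 41, 70, 116, 147, 168]
  CdoIV CGTACTA/1: at [7, 49, 57, 74, 92, 99, 159, 188] ⇒ [8, 50, 58, 75, 93, 100, 160, 189]
  NpsI TCAA/3: at [140, 183, 195] ⇒ [143, 186, 198]

Pooled cuts: [8, 21, 30, 41, 50, 58, 70, 75, 93, 100, 116, 143, 147, 160, 168, 186, 189, 198]

Fragments:
  [0,8): 8 bp
  [8,21): 13 bp
  [21,30): 9 bp
  [30,41): 11 bp
  [41,50): 9 bp
  [50,58): 8 bp
  [58,70): 12 bp
  [70,75): 5 bp
  [75,93): 18 bp
  [93,100): 7 bp
  [100,116): 16 bp
  [116,143): 27 bp
  [143,147): 4 bp
  [147,160): 13 bp
  [160,168): 8 bp
  [168,186): 18 bp
  [186,189): 3 bp
  [189,198): 9 bp
  [198,203): 5 bp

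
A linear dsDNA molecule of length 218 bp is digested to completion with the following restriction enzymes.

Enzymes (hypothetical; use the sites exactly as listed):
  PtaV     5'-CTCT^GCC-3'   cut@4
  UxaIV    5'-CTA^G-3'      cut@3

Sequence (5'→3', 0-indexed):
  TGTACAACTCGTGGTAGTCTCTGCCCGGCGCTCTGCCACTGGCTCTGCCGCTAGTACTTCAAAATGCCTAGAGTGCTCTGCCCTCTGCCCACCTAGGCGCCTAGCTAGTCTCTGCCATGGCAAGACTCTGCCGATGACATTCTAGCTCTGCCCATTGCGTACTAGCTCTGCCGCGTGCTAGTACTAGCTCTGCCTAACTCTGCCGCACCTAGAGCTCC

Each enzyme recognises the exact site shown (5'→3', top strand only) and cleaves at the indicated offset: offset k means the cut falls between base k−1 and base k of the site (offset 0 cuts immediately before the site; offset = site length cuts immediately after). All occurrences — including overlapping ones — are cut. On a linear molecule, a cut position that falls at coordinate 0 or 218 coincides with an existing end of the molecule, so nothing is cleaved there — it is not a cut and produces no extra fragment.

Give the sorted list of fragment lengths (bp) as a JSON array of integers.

Scan for sites:
  PtaV CTCTGCC/4: at [18, 30, 42, 75, 82, 109, 125, 145, 165, 187, 197] ⇒ [22, 34, 46, 79, 86, 113, 129, 149, 169, 191, 201]
  UxaIV CTAG/3: at [50, 67, 92, 100, 104, 141, 161, 177, 183, 208] ⇒ [53, 70, 95, 103, 107, 144, 164, 180, 186, 211]

Pooled cuts: [22, 34, 46, 53, 70, 79, 86, 95, 103, 107, 113, 129, 144, 149, 164, 169, 180, 186, 191, 201, 211]

Fragment lengths:
  [0,22): 22 bp
  [22,34): 12 bp
  [34,46): 12 bp
  [46,53): 7 bp
  [53,70): 17 bp
  [70,79): 9 bp
  [79,86): 7 bp
  [86,95): 9 bp
  [95,103): 8 bp
  [103,107): 4 bp
  [107,113): 6 bp
  [113,129): 16 bp
  [129,144): 15 bp
  [144,149): 5 bp
  [149,164): 15 bp
  [164,169): 5 bp
  [169,180): 11 bp
  [180,186): 6 bp
  [186,191): 5 bp
  [191,201): 10 bp
  [201,211): 10 bp
  [211,218): 7 bp

[4,5,5,5,6,6,7,7,7,8,9,9,10,10,11,12,12,15,15,16,17,22]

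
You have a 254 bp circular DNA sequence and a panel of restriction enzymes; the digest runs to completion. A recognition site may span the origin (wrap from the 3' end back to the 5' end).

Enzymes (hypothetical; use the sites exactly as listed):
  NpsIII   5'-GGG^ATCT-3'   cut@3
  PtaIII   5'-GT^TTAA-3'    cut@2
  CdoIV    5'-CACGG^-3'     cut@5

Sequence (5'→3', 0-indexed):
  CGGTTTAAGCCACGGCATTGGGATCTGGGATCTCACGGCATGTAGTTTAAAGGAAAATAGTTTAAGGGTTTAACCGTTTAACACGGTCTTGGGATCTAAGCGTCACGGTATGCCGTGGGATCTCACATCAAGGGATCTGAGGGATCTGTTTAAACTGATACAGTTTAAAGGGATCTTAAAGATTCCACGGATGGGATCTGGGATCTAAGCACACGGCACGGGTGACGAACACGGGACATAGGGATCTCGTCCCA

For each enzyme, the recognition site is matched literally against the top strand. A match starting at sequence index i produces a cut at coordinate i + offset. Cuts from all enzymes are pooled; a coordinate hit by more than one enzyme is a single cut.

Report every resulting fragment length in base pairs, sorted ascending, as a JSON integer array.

[1,5,5,6,7,7,7,7,8,8,8,8,9,9,9,9,11,11,13,14,14,15,15,15,15,18]

Scan for sites:
  NpsIII (GGGATCT, off=3): starts [19, 26, 90, 116, 131, 140, 169, 192, 199, 240] → cuts [22, 29, 93, 119, 134, 143, 172, 195, 202, 243]
  PtaIII (GTTTAA, off=2): starts [2, 44, 59, 67, 75, 147, 162] → cuts [4, 46, 61, 69, 77, 149, 164]
  CdoIV (CACGG, off=5): starts [10, 33, 81, 103, 185, 211, 216, 229, 252] → cuts [3, 15, 38, 86, 108, 190, 216, 221, 234]

Pooled cuts: [3, 4, 15, 22, 29, 38, 46, 61, 69, 77, 86, 93, 108, 119, 134, 143, 149, 164, 172, 190, 195, 202, 216, 221, 234, 243]

Fragment lengths:
  3→4: 1 bp
  4→15: 11 bp
  15→22: 7 bp
  22→29: 7 bp
  29→38: 9 bp
  38→46: 8 bp
  46→61: 15 bp
  61→69: 8 bp
  69→77: 8 bp
  77→86: 9 bp
  86→93: 7 bp
  93→108: 15 bp
  108→119: 11 bp
  119→134: 15 bp
  134→143: 9 bp
  143→149: 6 bp
  149→164: 15 bp
  164→172: 8 bp
  172→190: 18 bp
  190→195: 5 bp
  195→202: 7 bp
  202→216: 14 bp
  216→221: 5 bp
  221→234: 13 bp
  234→243: 9 bp
  243→3 (wrap): 254-243+3 = 14 bp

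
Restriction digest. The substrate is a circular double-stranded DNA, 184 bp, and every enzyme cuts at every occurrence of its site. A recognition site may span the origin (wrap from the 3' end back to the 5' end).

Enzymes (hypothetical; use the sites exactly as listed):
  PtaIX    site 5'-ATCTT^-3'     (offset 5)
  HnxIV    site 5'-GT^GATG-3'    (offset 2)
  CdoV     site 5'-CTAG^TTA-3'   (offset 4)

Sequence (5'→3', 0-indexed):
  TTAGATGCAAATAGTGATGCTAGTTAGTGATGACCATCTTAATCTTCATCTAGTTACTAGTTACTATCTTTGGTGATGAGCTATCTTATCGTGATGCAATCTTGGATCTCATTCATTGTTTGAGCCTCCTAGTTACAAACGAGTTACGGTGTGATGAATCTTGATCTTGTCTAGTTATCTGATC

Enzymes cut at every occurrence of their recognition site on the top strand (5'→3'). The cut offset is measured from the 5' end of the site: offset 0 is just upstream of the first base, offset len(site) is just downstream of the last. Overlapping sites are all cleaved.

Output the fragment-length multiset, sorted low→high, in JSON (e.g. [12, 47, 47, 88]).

Scan for sites:
  PtaIX ATCTT/5: at [35, 41, 65, 82, 98, 157, 163, 181] ⇒ [2, 40, 46, 70, 87, 103, 162, 168]
  HnxIV GTGATG/2: at [13, 26, 72, 90, 150] ⇒ [15, 28, 74, 92, 152]
  CdoV CTAGTTA/4: at [19, 49, 56, 128, 170] ⇒ [23, 53, 60, 132, 174]

All cut coordinates (distinct, sorted): [2, 15, 23, 28, 40, 46, 53, 60, 70, 74, 87, 92, 103, 132, 152, 162, 168, 174]

Fragments:
  2→15: 13 bp
  15→23: 8 bp
  23→28: 5 bp
  28→40: 12 bp
  40→46: 6 bp
  46→53: 7 bp
  53→60: 7 bp
  60→70: 10 bp
  70→74: 4 bp
  74→87: 13 bp
  87→92: 5 bp
  92→103: 11 bp
  103→132: 29 bp
  132→152: 20 bp
  152→162: 10 bp
  162→168: 6 bp
  168→174: 6 bp
  174→2 (wrap): 184-174+2 = 12 bp

[4,5,5,6,6,6,7,7,8,10,10,11,12,12,13,13,20,29]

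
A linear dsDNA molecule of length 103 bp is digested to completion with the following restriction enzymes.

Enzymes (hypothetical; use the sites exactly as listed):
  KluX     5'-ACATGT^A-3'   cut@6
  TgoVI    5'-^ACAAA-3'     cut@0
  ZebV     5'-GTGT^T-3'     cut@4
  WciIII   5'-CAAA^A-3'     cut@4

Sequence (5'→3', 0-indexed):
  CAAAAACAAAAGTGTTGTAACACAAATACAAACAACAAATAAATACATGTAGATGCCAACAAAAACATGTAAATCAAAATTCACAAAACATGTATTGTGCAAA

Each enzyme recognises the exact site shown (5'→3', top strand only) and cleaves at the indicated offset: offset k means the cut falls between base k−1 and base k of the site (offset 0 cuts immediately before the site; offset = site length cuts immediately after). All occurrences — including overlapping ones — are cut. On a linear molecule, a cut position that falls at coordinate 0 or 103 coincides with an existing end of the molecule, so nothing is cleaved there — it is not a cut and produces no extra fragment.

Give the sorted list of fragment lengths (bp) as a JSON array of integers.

[1,4,4,5,5,5,5,6,6,6,7,7,8,8,10,16]

Per-enzyme occurrences:
  KluX ACATGTA/6: at [44, 64, 87] ⇒ [50, 70, 93]
  TgoVI ACAAA/0: at [5, 21, 27, 34, 58, 82] ⇒ [5, 21, 27, 34, 58, 82]
  ZebV GTGTT/4: at [11] ⇒ [15]
  WciIII CAAAA/4: at [0, 6, 59, 74, 83] ⇒ [4, 10, 63, 78, 87]

Pooled cuts: [4, 5, 10, 15, 21, 27, 34, 50, 58, 63, 70, 78, 82, 87, 93]

Fragment lengths:
  [0,4): 4 bp
  [4,5): 1 bp
  [5,10): 5 bp
  [10,15): 5 bp
  [15,21): 6 bp
  [21,27): 6 bp
  [27,34): 7 bp
  [34,50): 16 bp
  [50,58): 8 bp
  [58,63): 5 bp
  [63,70): 7 bp
  [70,78): 8 bp
  [78,82): 4 bp
  [82,87): 5 bp
  [87,93): 6 bp
  [93,103): 10 bp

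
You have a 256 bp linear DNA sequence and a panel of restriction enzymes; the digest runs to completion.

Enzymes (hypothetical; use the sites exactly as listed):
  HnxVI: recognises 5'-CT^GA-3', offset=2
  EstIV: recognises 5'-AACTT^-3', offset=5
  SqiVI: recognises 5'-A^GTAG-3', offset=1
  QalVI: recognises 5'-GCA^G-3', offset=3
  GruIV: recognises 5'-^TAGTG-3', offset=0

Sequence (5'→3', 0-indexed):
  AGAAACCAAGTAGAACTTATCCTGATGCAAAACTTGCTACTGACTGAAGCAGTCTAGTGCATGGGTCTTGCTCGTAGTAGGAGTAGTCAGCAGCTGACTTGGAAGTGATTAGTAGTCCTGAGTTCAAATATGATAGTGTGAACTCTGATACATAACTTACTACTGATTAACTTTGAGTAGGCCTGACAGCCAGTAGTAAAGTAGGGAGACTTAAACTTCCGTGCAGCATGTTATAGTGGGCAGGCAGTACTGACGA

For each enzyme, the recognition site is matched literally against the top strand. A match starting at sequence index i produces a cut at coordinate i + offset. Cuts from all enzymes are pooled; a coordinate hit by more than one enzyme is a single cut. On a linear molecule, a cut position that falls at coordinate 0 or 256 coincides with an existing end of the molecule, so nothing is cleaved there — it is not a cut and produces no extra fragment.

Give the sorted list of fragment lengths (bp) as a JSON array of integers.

Per-enzyme occurrences:
  HnxVI (CTGA, off=2): starts [21, 39, 43, 93, 117, 144, 162, 182, 249] → cuts [23, 41, 45, 95, 119, 146, 164, 184, 251]
  EstIV (AACTT, off=5): starts [13, 30, 153, 168, 213] → cuts [18, 35, 158, 173, 218]
  SqiVI (AGTAG, off=1): starts [8, 75, 81, 110, 175, 191, 199] → cuts [9, 76, 82, 111, 176, 192, 200]
  QalVI (GCAG, off=3): starts [48, 89, 222, 239, 243] → cuts [51, 92, 225, 242, 246]
  GruIV (TAGTG, off=0): starts [54, 133, 233] → cuts [54, 133, 233]

All cut coordinates (distinct, sorted): [9, 18, 23, 35, 41, 45, 51, 54, 76, 82, 92, 95, 111, 119, 133, 146, 158, 164, 173, 176, 184, 192, 200, 218, 225, 233, 242, 246, 251]

Fragments:
  [0,9): 9 bp
  [9,18): 9 bp
  [18,23): 5 bp
  [23,35): 12 bp
  [35,41): 6 bp
  [41,45): 4 bp
  [45,51): 6 bp
  [51,54): 3 bp
  [54,76): 22 bp
  [76,82): 6 bp
  [82,92): 10 bp
  [92,95): 3 bp
  [95,111): 16 bp
  [111,119): 8 bp
  [119,133): 14 bp
  [133,146): 13 bp
  [146,158): 12 bp
  [158,164): 6 bp
  [164,173): 9 bp
  [173,176): 3 bp
  [176,184): 8 bp
  [184,192): 8 bp
  [192,200): 8 bp
  [200,218): 18 bp
  [218,225): 7 bp
  [225,233): 8 bp
  [233,242): 9 bp
  [242,246): 4 bp
  [246,251): 5 bp
  [251,256): 5 bp

[3,3,3,4,4,5,5,5,6,6,6,6,7,8,8,8,8,8,9,9,9,9,10,12,12,13,14,16,18,22]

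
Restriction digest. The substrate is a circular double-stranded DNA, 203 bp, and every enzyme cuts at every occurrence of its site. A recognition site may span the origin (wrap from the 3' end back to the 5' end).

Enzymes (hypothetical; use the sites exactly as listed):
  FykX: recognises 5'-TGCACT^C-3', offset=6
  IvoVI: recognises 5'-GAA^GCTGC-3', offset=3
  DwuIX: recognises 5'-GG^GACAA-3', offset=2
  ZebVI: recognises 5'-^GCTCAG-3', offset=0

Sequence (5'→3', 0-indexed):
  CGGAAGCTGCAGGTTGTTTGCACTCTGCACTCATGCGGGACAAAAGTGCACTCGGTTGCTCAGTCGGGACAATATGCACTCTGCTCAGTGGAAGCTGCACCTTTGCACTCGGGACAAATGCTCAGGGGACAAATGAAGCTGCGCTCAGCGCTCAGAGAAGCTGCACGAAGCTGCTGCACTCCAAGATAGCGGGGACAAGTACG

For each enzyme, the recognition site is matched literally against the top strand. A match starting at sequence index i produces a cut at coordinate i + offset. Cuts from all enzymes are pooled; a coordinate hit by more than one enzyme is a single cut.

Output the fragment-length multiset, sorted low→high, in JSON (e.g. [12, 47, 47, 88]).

Per-enzyme occurrences:
  FykX (TGCACTC, off=6): starts [18, 25, 46, 74, 103, 174] → cuts [24, 31, 52, 80, 109, 180]
  IvoVI (GAAGCTGC, off=3): starts [2, 90, 134, 156, 166] → cuts [5, 93, 137, 159, 169]
  DwuIX (GGGACAA, off=2): starts [36, 65, 110, 125, 191] → cuts [38, 67, 112, 127, 193]
  ZebVI (GCTCAG, off=0): starts [57, 82, 119, 142, 149] → cuts [57, 82, 119, 142, 149]

Pooled cuts: [5, 24, 31, 38, 52, 57, 67, 80, 82, 93, 109, 112, 119, 127, 137, 142, 149, 159, 169, 180, 193]

Fragment lengths:
  5→24: 19 bp
  24→31: 7 bp
  31→38: 7 bp
  38→52: 14 bp
  52→57: 5 bp
  57→67: 10 bp
  67→80: 13 bp
  80→82: 2 bp
  82→93: 11 bp
  93→109: 16 bp
  109→112: 3 bp
  112→119: 7 bp
  119→127: 8 bp
  127→137: 10 bp
  137→142: 5 bp
  142→149: 7 bp
  149→159: 10 bp
  159→169: 10 bp
  169→180: 11 bp
  180→193: 13 bp
  193→5 (wrap): 203-193+5 = 15 bp

[2,3,5,5,7,7,7,7,8,10,10,10,10,11,11,13,13,14,15,16,19]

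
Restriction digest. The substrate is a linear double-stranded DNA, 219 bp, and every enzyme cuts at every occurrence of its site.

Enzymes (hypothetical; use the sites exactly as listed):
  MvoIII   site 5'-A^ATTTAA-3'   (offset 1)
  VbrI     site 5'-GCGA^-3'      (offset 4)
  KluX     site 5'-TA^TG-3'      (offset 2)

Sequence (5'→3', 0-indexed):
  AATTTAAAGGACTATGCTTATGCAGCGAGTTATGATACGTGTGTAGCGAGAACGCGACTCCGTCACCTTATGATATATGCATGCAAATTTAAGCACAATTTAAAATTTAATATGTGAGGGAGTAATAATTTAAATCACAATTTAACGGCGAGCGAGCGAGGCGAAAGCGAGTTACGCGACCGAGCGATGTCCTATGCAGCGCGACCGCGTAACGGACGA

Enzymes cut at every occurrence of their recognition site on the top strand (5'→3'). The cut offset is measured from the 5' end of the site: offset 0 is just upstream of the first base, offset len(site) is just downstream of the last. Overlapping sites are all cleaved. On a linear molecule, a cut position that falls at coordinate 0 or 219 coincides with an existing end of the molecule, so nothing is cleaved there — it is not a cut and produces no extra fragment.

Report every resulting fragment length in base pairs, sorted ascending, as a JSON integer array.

Scan for sites:
  MvoIII (AATTTAA, off=1): starts [0, 85, 96, 103, 126, 138] → cuts [1, 86, 97, 104, 127, 139]
  VbrI (GCGA, off=4): starts [24, 45, 53, 147, 151, 155, 160, 166, 175, 183, 200] → cuts [28, 49, 57, 151, 155, 159, 164, 170, 179, 187, 204]
  KluX (TATG, off=2): starts [12, 18, 30, 68, 75, 110, 192] → cuts [14, 20, 32, 70, 77, 112, 194]

All cut coordinates (distinct, sorted): [1, 14, 20, 28, 32, 49, 57, 70, 77, 86, 97, 104, 112, 127, 139, 151, 155, 159, 164, 170, 179, 187, 194, 204]

Fragments:
  [0,1): 1 bp
  [1,14): 13 bp
  [14,20): 6 bp
  [20,28): 8 bp
  [28,32): 4 bp
  [32,49): 17 bp
  [49,57): 8 bp
  [57,70): 13 bp
  [70,77): 7 bp
  [77,86): 9 bp
  [86,97): 11 bp
  [97,104): 7 bp
  [104,112): 8 bp
  [112,127): 15 bp
  [127,139): 12 bp
  [139,151): 12 bp
  [151,155): 4 bp
  [155,159): 4 bp
  [159,164): 5 bp
  [164,170): 6 bp
  [170,179): 9 bp
  [179,187): 8 bp
  [187,194): 7 bp
  [194,204): 10 bp
  [204,219): 15 bp

[1,4,4,4,5,6,6,7,7,7,8,8,8,8,9,9,10,11,12,12,13,13,15,15,17]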